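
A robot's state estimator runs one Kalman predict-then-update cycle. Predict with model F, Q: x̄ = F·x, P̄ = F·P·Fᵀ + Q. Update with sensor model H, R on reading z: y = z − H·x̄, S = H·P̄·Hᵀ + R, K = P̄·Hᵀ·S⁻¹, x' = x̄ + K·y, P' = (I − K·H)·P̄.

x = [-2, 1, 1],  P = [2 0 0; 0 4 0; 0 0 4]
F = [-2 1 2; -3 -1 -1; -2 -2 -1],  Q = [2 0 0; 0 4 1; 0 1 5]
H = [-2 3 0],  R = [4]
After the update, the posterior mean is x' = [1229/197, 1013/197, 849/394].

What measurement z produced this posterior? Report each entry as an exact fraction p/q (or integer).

x̄ = F·x = [7, 4, 1]
P̄ = F·P·Fᵀ + Q = [30 0 -8; 0 30 25; -8 25 33]
S = H·P̄·Hᵀ + R = [394]
K = P̄·Hᵀ·S⁻¹ = [-30/197; 45/197; 91/394]
x' − x̄ = [-150/197, 225/197, 455/394] = K·y
y = (KᵀK)⁻¹·Kᵀ·(x' − x̄) = [5]
z = y + H·x̄ = [5] + [-2] = [3]

z = [3]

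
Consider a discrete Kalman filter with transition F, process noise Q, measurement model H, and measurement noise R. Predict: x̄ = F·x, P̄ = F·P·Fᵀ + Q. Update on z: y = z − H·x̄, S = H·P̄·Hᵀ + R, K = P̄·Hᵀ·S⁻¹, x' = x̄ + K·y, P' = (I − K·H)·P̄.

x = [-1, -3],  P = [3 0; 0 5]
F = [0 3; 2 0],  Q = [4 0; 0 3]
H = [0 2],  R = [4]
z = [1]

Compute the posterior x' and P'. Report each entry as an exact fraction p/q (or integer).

x' = [-9, 11/32]
P' = [49 0; 0 15/16]

x̄ = F·x = [-9, -2]
P̄ = F·P·Fᵀ + Q = [49 0; 0 15]
y = z − H·x̄ = [5]
S = H·P̄·Hᵀ + R = [64]
K = P̄·Hᵀ·S⁻¹ = [0; 15/32]
x' = x̄ + K·y = [-9, 11/32]
P' = (I − K·H)·P̄ = [49 0; 0 15/16]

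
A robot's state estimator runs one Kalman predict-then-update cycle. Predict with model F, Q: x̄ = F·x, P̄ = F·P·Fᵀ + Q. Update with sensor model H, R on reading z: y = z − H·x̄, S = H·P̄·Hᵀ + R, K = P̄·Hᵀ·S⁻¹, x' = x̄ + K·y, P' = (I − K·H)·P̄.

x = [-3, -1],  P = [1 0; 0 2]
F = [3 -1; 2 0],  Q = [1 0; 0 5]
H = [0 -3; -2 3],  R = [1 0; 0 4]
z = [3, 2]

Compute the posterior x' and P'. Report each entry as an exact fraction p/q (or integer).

x' = [-8504/2977, -3222/2977]
P' = [3288/2977 456/2977; 456/2977 324/2977]

x̄ = F·x = [-8, -6]
P̄ = F·P·Fᵀ + Q = [12 6; 6 9]
y = z − H·x̄ = [-15, 4]
S = H·P̄·Hᵀ + R = [82 -45; -45 61]
K = P̄·Hᵀ·S⁻¹ = [-1368/2977 -1302/2977; -972/2977 15/2977]
x' = x̄ + K·y = [-8504/2977, -3222/2977]
P' = (I − K·H)·P̄ = [3288/2977 456/2977; 456/2977 324/2977]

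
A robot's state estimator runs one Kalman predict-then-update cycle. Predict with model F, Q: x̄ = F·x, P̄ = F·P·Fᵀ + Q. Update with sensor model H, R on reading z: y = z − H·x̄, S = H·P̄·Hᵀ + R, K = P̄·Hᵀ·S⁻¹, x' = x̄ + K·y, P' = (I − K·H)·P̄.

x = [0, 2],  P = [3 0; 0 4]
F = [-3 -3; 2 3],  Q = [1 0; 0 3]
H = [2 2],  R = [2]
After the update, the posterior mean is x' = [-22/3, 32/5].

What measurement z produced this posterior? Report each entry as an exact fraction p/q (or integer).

x̄ = F·x = [-6, 6]
P̄ = F·P·Fᵀ + Q = [64 -54; -54 51]
S = H·P̄·Hᵀ + R = [30]
K = P̄·Hᵀ·S⁻¹ = [2/3; -1/5]
x' − x̄ = [-4/3, 2/5] = K·y
y = (KᵀK)⁻¹·Kᵀ·(x' − x̄) = [-2]
z = y + H·x̄ = [-2] + [0] = [-2]

z = [-2]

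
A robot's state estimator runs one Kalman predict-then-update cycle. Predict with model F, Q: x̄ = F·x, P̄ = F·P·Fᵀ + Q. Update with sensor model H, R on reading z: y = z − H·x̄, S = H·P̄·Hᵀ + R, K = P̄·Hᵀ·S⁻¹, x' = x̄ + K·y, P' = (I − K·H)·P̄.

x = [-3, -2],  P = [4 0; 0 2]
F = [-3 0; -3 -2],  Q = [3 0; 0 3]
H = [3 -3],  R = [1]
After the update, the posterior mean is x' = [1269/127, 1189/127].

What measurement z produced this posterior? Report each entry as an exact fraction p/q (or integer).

x̄ = F·x = [9, 13]
P̄ = F·P·Fᵀ + Q = [39 36; 36 47]
S = H·P̄·Hᵀ + R = [127]
K = P̄·Hᵀ·S⁻¹ = [9/127; -33/127]
x' − x̄ = [126/127, -462/127] = K·y
y = (KᵀK)⁻¹·Kᵀ·(x' − x̄) = [14]
z = y + H·x̄ = [14] + [-12] = [2]

z = [2]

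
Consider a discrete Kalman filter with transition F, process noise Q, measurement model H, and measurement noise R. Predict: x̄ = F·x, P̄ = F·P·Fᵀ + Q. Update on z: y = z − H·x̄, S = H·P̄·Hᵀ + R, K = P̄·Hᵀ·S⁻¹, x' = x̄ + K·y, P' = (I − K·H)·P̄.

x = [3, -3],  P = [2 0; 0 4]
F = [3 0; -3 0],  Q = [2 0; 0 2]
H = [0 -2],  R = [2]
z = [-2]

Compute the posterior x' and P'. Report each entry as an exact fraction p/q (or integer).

x' = [9/41, 31/41]
P' = [172/41 -18/41; -18/41 20/41]

x̄ = F·x = [9, -9]
P̄ = F·P·Fᵀ + Q = [20 -18; -18 20]
y = z − H·x̄ = [-20]
S = H·P̄·Hᵀ + R = [82]
K = P̄·Hᵀ·S⁻¹ = [18/41; -20/41]
x' = x̄ + K·y = [9/41, 31/41]
P' = (I − K·H)·P̄ = [172/41 -18/41; -18/41 20/41]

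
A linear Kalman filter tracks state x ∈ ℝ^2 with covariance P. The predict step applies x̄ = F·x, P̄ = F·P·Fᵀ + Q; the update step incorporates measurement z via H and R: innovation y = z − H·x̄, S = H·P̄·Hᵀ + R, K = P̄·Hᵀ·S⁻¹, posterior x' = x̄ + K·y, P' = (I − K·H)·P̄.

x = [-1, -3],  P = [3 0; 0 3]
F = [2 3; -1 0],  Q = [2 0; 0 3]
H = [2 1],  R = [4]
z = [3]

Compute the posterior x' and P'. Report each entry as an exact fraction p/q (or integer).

x̄ = F·x = [-11, 1]
P̄ = F·P·Fᵀ + Q = [41 -6; -6 6]
y = z − H·x̄ = [24]
S = H·P̄·Hᵀ + R = [150]
K = P̄·Hᵀ·S⁻¹ = [38/75; -1/25]
x' = x̄ + K·y = [29/25, 1/25]
P' = (I − K·H)·P̄ = [187/75 -74/25; -74/25 144/25]

x' = [29/25, 1/25]
P' = [187/75 -74/25; -74/25 144/25]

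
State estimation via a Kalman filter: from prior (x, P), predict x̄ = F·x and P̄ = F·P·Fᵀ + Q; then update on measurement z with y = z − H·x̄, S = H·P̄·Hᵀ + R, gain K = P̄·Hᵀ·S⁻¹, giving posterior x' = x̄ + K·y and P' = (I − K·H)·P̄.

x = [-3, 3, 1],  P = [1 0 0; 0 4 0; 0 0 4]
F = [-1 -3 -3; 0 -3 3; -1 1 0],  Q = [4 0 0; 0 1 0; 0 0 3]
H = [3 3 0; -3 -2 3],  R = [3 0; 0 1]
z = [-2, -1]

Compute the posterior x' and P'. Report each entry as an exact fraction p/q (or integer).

x' = [47686/8663, -52011/8663, 10706/8663]
P' = [182809/8663 -185295/8663 115885/17326; -185295/8663 190552/8663 -56961/8663; 115885/17326 -56961/8663 81793/34652]

x̄ = F·x = [-9, -6, 6]
P̄ = F·P·Fᵀ + Q = [77 0 -11; 0 73 -12; -11 -12 8]
y = z − H·x̄ = [43, -58]
S = H·P̄·Hᵀ + R = [1353 -1338; -1338 1400]
K = P̄·Hᵀ·S⁻¹ = [-2486/8663 -8019/17326; 5257/8663 3898/8663; 1963/17326 5757/34652]
x' = x̄ + K·y = [47686/8663, -52011/8663, 10706/8663]
P' = (I − K·H)·P̄ = [182809/8663 -185295/8663 115885/17326; -185295/8663 190552/8663 -56961/8663; 115885/17326 -56961/8663 81793/34652]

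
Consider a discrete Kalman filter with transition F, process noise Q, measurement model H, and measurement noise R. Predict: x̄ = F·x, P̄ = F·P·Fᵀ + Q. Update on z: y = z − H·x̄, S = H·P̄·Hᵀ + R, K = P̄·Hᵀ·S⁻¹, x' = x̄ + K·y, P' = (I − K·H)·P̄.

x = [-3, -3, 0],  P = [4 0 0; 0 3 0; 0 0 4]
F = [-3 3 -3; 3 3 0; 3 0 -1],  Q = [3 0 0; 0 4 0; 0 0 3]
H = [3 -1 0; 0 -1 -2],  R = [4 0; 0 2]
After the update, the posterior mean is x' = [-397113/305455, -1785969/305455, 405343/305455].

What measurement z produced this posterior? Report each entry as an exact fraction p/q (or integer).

z = [2, 3]

x̄ = F·x = [0, -18, -9]
P̄ = F·P·Fᵀ + Q = [102 -9 -24; -9 67 36; -24 36 43]
S = H·P̄·Hᵀ + R = [1043 310; 310 385]
K = P̄·Hᵀ·S⁻¹ = [20721/61091 -38199/305455; 1380/61091 -115837/305455; -752/61091 -93766/305455]
x' − x̄ = [-397113/305455, 3712221/305455, 3154438/305455] = K·y
y = (KᵀK)⁻¹·Kᵀ·(x' − x̄) = [-16, -33]
z = y + H·x̄ = [-16, -33] + [18, 36] = [2, 3]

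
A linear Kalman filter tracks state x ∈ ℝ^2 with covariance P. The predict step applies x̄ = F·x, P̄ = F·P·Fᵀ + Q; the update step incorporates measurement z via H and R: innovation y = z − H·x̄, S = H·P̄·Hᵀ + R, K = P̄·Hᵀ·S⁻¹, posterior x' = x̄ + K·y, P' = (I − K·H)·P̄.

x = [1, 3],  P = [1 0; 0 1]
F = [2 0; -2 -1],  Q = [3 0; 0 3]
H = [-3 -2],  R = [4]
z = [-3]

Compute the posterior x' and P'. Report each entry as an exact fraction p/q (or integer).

x̄ = F·x = [2, -5]
P̄ = F·P·Fᵀ + Q = [7 -4; -4 8]
y = z − H·x̄ = [-7]
S = H·P̄·Hᵀ + R = [51]
K = P̄·Hᵀ·S⁻¹ = [-13/51; -4/51]
x' = x̄ + K·y = [193/51, -227/51]
P' = (I − K·H)·P̄ = [188/51 -256/51; -256/51 392/51]

x' = [193/51, -227/51]
P' = [188/51 -256/51; -256/51 392/51]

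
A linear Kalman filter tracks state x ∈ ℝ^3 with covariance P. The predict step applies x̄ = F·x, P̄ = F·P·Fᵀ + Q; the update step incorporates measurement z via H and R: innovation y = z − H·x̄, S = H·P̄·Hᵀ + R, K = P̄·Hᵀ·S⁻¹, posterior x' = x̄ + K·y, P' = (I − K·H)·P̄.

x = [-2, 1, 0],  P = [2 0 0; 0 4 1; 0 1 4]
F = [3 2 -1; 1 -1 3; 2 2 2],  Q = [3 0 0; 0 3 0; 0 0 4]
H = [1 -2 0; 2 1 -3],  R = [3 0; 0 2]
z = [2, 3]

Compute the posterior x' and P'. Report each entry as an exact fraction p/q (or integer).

x' = [-198884/40479, -141061/40479, -218894/40479]
P' = [932368/40479 449420/40479 774466/40479; 449420/40479 246190/40479 383312/40479; 774466/40479 383312/40479 655576/40479]

x̄ = F·x = [-4, -3, -2]
P̄ = F·P·Fᵀ + Q = [37 -7 22; -7 39 24; 22 24 52]
y = z − H·x̄ = [0, 8]
S = H·P̄·Hᵀ + R = [224 95; 95 221]
K = P̄·Hᵀ·S⁻¹ = [11176/40479 -4621/40479; -14320/40479 -2453/40479; 2614/40479 -17242/40479]
x' = x̄ + K·y = [-198884/40479, -141061/40479, -218894/40479]
P' = (I − K·H)·P̄ = [932368/40479 449420/40479 774466/40479; 449420/40479 246190/40479 383312/40479; 774466/40479 383312/40479 655576/40479]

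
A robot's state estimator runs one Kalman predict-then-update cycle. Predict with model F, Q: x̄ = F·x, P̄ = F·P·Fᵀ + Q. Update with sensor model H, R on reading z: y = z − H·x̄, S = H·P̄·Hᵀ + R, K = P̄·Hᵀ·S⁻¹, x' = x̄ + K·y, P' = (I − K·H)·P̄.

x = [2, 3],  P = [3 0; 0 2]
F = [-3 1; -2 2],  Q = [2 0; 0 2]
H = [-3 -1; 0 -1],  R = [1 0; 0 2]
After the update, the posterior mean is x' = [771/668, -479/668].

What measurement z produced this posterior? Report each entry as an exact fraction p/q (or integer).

z = [-3, 3]

x̄ = F·x = [-3, 2]
P̄ = F·P·Fᵀ + Q = [31 22; 22 22]
S = H·P̄·Hᵀ + R = [434 88; 88 24]
K = P̄·Hᵀ·S⁻¹ = [-103/334 143/668; -11/167 -451/668]
x' − x̄ = [2775/668, -1815/668] = K·y
y = (KᵀK)⁻¹·Kᵀ·(x' − x̄) = [-10, 5]
z = y + H·x̄ = [-10, 5] + [7, -2] = [-3, 3]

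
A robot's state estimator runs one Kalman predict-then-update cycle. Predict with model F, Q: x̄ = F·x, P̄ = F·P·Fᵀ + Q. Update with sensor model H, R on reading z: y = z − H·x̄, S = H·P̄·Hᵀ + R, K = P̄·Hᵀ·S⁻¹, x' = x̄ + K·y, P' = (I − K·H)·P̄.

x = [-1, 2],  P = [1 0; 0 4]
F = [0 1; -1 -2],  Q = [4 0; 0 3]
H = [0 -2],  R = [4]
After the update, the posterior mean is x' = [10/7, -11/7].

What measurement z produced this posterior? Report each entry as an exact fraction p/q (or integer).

z = [3]

x̄ = F·x = [2, -3]
P̄ = F·P·Fᵀ + Q = [8 -8; -8 20]
S = H·P̄·Hᵀ + R = [84]
K = P̄·Hᵀ·S⁻¹ = [4/21; -10/21]
x' − x̄ = [-4/7, 10/7] = K·y
y = (KᵀK)⁻¹·Kᵀ·(x' − x̄) = [-3]
z = y + H·x̄ = [-3] + [6] = [3]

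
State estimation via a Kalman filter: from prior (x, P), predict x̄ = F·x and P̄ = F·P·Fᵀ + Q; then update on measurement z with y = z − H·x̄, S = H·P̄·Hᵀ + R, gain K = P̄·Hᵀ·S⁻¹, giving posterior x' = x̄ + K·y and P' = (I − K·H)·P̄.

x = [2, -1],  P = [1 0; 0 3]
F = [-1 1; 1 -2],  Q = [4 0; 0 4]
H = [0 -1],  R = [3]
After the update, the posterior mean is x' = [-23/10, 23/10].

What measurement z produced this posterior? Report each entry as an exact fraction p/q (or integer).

z = [-2]

x̄ = F·x = [-3, 4]
P̄ = F·P·Fᵀ + Q = [8 -7; -7 17]
S = H·P̄·Hᵀ + R = [20]
K = P̄·Hᵀ·S⁻¹ = [7/20; -17/20]
x' − x̄ = [7/10, -17/10] = K·y
y = (KᵀK)⁻¹·Kᵀ·(x' − x̄) = [2]
z = y + H·x̄ = [2] + [-4] = [-2]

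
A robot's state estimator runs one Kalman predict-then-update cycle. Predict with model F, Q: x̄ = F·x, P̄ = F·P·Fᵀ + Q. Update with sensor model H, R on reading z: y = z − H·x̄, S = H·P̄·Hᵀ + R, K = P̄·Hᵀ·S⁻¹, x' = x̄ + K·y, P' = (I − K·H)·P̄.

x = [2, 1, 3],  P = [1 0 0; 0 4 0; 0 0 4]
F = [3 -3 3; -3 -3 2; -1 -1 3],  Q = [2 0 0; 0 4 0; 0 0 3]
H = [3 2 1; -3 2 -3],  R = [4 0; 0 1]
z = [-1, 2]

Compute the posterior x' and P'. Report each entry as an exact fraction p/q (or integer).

x' = [528054/644237, -546067/644237, -1294553/644237]
P' = [2895955/644237 -2063301/644237 -4248327/644237; -2063301/644237 1835349/644237 3243397/644237; -4248327/644237 3243397/644237 6429799/644237]

x̄ = F·x = [12, -3, 6]
P̄ = F·P·Fᵀ + Q = [83 51 45; 51 65 39; 45 39 44]
y = z − H·x̄ = [-37, 62]
S = H·P̄·Hᵀ + R = [2093 -1315; -1315 1134]
K = P̄·Hᵀ·S⁻¹ = [78234/644237 -69486/644237; 181048/644237 130410/644237; 42903/644237 -57622/644237]
x' = x̄ + K·y = [528054/644237, -546067/644237, -1294553/644237]
P' = (I − K·H)·P̄ = [2895955/644237 -2063301/644237 -4248327/644237; -2063301/644237 1835349/644237 3243397/644237; -4248327/644237 3243397/644237 6429799/644237]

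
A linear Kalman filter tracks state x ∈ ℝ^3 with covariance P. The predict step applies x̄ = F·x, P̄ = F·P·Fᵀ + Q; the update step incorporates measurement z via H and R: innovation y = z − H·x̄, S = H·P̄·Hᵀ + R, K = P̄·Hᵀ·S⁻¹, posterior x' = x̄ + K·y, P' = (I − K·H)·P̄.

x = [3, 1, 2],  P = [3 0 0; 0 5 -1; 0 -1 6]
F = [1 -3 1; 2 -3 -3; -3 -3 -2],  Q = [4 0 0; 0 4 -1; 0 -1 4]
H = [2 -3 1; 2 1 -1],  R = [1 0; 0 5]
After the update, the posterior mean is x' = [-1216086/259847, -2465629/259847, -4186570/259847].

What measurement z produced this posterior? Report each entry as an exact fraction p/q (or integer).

z = [3, -3]

x̄ = F·x = [2, -3, -16]
P̄ = F·P·Fᵀ + Q = [64 27 21; 27 97 47; 21 47 88]
S = H·P̄·Hᵀ + R = [696 -43; -43 376]
K = P̄·Hᵀ·S⁻¹ = [31330/259847 96188/259847; -66968/259847 64214/259847; -4093/259847 223/259847]
x' − x̄ = [-1735780/259847, -1686088/259847, -29018/259847] = K·y
y = (KᵀK)⁻¹·Kᵀ·(x' − x̄) = [6, -20]
z = y + H·x̄ = [6, -20] + [-3, 17] = [3, -3]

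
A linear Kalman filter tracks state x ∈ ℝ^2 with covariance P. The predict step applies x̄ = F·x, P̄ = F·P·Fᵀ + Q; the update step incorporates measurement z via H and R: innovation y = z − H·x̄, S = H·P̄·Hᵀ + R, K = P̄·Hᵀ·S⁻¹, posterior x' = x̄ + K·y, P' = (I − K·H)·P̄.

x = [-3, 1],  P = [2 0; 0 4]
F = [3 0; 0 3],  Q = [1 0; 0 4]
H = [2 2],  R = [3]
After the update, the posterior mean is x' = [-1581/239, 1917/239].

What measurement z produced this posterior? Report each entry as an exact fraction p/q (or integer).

x̄ = F·x = [-9, 3]
P̄ = F·P·Fᵀ + Q = [19 0; 0 40]
S = H·P̄·Hᵀ + R = [239]
K = P̄·Hᵀ·S⁻¹ = [38/239; 80/239]
x' − x̄ = [570/239, 1200/239] = K·y
y = (KᵀK)⁻¹·Kᵀ·(x' − x̄) = [15]
z = y + H·x̄ = [15] + [-12] = [3]

z = [3]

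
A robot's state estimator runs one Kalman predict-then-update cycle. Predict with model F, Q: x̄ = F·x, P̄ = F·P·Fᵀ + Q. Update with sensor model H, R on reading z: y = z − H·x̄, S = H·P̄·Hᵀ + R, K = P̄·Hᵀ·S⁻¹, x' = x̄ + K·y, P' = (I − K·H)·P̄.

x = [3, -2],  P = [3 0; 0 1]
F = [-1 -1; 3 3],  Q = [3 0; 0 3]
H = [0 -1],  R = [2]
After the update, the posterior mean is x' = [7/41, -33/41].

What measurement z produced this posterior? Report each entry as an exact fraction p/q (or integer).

z = [1]

x̄ = F·x = [-1, 3]
P̄ = F·P·Fᵀ + Q = [7 -12; -12 39]
S = H·P̄·Hᵀ + R = [41]
K = P̄·Hᵀ·S⁻¹ = [12/41; -39/41]
x' − x̄ = [48/41, -156/41] = K·y
y = (KᵀK)⁻¹·Kᵀ·(x' − x̄) = [4]
z = y + H·x̄ = [4] + [-3] = [1]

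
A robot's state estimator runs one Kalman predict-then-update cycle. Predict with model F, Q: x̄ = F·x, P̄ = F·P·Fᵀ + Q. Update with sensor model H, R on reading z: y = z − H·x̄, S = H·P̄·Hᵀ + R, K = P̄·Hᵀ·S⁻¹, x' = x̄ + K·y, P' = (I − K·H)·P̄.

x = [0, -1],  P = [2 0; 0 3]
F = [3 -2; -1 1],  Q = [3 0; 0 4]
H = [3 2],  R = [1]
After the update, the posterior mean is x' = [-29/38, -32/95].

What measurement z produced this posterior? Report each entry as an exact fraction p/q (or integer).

x̄ = F·x = [2, -1]
P̄ = F·P·Fᵀ + Q = [33 -12; -12 9]
S = H·P̄·Hᵀ + R = [190]
K = P̄·Hᵀ·S⁻¹ = [15/38; -9/95]
x' − x̄ = [-105/38, 63/95] = K·y
y = (KᵀK)⁻¹·Kᵀ·(x' − x̄) = [-7]
z = y + H·x̄ = [-7] + [4] = [-3]

z = [-3]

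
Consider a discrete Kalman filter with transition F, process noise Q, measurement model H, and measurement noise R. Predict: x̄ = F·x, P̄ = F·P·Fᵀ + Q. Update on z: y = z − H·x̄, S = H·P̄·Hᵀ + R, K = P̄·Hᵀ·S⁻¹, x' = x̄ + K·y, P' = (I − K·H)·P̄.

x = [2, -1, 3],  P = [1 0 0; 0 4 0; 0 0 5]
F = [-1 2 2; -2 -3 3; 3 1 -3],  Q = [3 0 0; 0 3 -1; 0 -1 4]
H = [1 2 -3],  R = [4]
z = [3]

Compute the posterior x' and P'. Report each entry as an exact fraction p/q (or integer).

x̄ = F·x = [2, 8, -4]
P̄ = F·P·Fᵀ + Q = [40 8 -25; 8 88 -64; -25 -64 62]
y = z − H·x̄ = [-27]
S = H·P̄·Hᵀ + R = [1904]
K = P̄·Hᵀ·S⁻¹ = [131/1904; 47/238; -339/1904]
x' = x̄ + K·y = [271/1904, 635/238, 1537/1904]
P' = (I − K·H)·P̄ = [58999/1904 -4253/238 -3191/1904; -4253/238 1636/119 701/238; -3191/1904 701/238 3127/1904]

x' = [271/1904, 635/238, 1537/1904]
P' = [58999/1904 -4253/238 -3191/1904; -4253/238 1636/119 701/238; -3191/1904 701/238 3127/1904]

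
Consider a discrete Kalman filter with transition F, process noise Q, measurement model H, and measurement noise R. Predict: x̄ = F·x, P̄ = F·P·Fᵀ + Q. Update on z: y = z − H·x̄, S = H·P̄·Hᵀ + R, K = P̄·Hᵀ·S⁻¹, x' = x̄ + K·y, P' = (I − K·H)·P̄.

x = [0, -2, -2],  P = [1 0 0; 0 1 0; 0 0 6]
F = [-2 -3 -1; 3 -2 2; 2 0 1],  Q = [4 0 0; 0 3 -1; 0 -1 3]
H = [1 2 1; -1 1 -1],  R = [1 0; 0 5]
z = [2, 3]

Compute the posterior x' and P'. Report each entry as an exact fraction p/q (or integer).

x' = [106/67, 80/67, -249/134]
P' = [27086/3283 -3411/3283 -19807/3283; -3411/3283 1945/3283 656/3283; -19807/3283 656/3283 38051/6566]

x̄ = F·x = [8, 0, -2]
P̄ = F·P·Fᵀ + Q = [23 -12 -10; -12 40 17; -10 17 13]
y = z − H·x̄ = [-4, 9]
S = H·P̄·Hᵀ + R = [197 59; 59 51]
K = P̄·Hᵀ·S⁻¹ = [457/3283 -2138/3283; 1135/3283 940/3283; 1061/6566 575/6566]
x' = x̄ + K·y = [106/67, 80/67, -249/134]
P' = (I − K·H)·P̄ = [27086/3283 -3411/3283 -19807/3283; -3411/3283 1945/3283 656/3283; -19807/3283 656/3283 38051/6566]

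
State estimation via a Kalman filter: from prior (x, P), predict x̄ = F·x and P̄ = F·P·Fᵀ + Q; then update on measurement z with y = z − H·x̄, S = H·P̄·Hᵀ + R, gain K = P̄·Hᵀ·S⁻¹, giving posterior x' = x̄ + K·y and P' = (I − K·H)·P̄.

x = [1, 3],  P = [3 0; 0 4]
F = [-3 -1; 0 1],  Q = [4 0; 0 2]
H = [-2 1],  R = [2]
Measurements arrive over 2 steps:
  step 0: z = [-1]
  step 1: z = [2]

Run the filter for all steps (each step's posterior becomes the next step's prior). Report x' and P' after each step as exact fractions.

step 0: x̄ = F·x = [-6, 3]
step 0: P̄ = F·P·Fᵀ + Q = [35 -4; -4 6]
step 0: y = z − H·x̄ = [-16]
step 0: S = H·P̄·Hᵀ + R = [164]
step 0: K = P̄·Hᵀ·S⁻¹ = [-37/82; 7/82]
step 0: x' = x̄ + K·y = [50/41, 67/41]
step 0: P' = (I − K·H)·P̄ = [66/41 95/41; 95/41 197/41]
step 1: x̄ = F·x = [-217/41, 67/41]
step 1: P̄ = F·P·Fᵀ + Q = [1525/41 -482/41; -482/41 279/41]
step 1: y = z − H·x̄ = [-419/41]
step 1: S = H·P̄·Hᵀ + R = [8389/41]
step 1: K = P̄·Hᵀ·S⁻¹ = [-3532/8389; 1243/8389]
step 1: x' = x̄ + K·y = [-8305/8389, 1006/8389]
step 1: P' = (I − K·H)·P̄ = [7761/8389 8458/8389; 8458/8389 19402/8389]

step 0: x' = [50/41, 67/41], P' = [66/41 95/41; 95/41 197/41]
step 1: x' = [-8305/8389, 1006/8389], P' = [7761/8389 8458/8389; 8458/8389 19402/8389]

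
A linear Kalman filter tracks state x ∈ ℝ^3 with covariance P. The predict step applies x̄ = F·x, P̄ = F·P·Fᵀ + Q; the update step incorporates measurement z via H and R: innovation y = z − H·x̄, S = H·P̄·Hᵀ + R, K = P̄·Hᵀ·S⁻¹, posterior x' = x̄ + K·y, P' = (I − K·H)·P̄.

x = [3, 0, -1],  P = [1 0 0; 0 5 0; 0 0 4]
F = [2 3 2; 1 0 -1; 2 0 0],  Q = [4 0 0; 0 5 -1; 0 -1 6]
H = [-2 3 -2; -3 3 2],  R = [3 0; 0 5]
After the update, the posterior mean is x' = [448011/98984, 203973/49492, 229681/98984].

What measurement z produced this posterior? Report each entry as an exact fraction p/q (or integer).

z = [-1, 3]

x̄ = F·x = [4, 4, 6]
P̄ = F·P·Fᵀ + Q = [69 -6 4; -6 10 1; 4 1 10]
S = H·P̄·Hᵀ + R = [501 562; 562 828]
K = P̄·Hᵀ·S⁻¹ = [-6919/49492 -16549/98984; 1255/24746 1285/49492; -13441/49492 19561/98984]
x' − x̄ = [52075/98984, 6005/49492, -364223/98984] = K·y
y = (KᵀK)⁻¹·Kᵀ·(x' − x̄) = [7, -9]
z = y + H·x̄ = [7, -9] + [-8, 12] = [-1, 3]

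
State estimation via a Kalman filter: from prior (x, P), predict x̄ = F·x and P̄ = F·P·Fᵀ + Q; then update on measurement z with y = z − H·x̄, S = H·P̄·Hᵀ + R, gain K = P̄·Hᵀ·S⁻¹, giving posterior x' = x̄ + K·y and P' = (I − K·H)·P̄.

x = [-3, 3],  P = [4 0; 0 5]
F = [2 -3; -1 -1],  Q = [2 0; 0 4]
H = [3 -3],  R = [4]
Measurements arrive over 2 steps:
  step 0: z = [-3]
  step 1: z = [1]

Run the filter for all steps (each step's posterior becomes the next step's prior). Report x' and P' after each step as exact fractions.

step 0: x̄ = F·x = [-15, 0]
step 0: P̄ = F·P·Fᵀ + Q = [63 7; 7 13]
step 0: y = z − H·x̄ = [42]
step 0: S = H·P̄·Hᵀ + R = [562]
step 0: K = P̄·Hᵀ·S⁻¹ = [84/281; -9/281]
step 0: x' = x̄ + K·y = [-687/281, -378/281]
step 0: P' = (I − K·H)·P̄ = [3591/281 3479/281; 3479/281 3491/281]
step 1: x̄ = F·x = [-240/281, 1065/281]
step 1: P̄ = F·P·Fᵀ + Q = [4597/281 6770/281; 6770/281 15164/281]
step 1: y = z − H·x̄ = [4196/281]
step 1: S = H·P̄·Hᵀ + R = [57113/281]
step 1: K = P̄·Hᵀ·S⁻¹ = [-159/1393; -25182/57113]
step 1: x' = x̄ + K·y = [-3564/1393, -159567/57113]
step 1: P' = (I − K·H)·P̄ = [19100/1393 19312/1393; 19312/1393 825368/57113]

step 0: x' = [-687/281, -378/281], P' = [3591/281 3479/281; 3479/281 3491/281]
step 1: x' = [-3564/1393, -159567/57113], P' = [19100/1393 19312/1393; 19312/1393 825368/57113]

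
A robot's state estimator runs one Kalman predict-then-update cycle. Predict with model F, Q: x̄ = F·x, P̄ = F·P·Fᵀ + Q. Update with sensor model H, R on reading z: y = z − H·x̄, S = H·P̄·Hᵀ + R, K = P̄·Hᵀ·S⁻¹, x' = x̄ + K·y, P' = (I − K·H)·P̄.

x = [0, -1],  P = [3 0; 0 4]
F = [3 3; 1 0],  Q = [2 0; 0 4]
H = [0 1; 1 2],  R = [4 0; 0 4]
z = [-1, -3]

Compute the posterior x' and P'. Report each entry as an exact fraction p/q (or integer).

x' = [-1045/467, -201/467]
P' = [4260/467 -1424/467; -1424/467 804/467]

x̄ = F·x = [-3, 0]
P̄ = F·P·Fᵀ + Q = [65 9; 9 7]
y = z − H·x̄ = [-1, 0]
S = H·P̄·Hᵀ + R = [11 23; 23 133]
K = P̄·Hᵀ·S⁻¹ = [-356/467 353/467; 201/467 46/467]
x' = x̄ + K·y = [-1045/467, -201/467]
P' = (I − K·H)·P̄ = [4260/467 -1424/467; -1424/467 804/467]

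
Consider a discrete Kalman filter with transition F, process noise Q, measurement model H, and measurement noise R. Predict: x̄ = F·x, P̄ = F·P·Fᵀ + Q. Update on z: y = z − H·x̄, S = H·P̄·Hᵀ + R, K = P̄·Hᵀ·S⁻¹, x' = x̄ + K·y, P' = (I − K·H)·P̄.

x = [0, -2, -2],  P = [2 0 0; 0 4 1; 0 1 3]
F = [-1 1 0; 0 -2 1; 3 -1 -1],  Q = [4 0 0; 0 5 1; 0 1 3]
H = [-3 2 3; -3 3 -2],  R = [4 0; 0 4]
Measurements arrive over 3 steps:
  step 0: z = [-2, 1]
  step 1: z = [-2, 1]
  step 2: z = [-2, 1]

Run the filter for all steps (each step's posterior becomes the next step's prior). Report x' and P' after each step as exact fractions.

step 0: x̄ = F·x = [-2, 2, 4]
step 0: P̄ = F·P·Fᵀ + Q = [10 -7 -11; -7 20 7; -11 7 30]
step 0: y = z − H·x̄ = [-24, -3]
step 0: S = H·P̄·Hᵀ + R = [810 203; 203 304]
step 0: K = P̄·Hᵀ·S⁻¹ = [-17521/205031 -7859/205031; 11327/205031 37624/205031; 42866/205031 -32671/205031]
step 0: x' = x̄ + K·y = [34019/205031, 25342/205031, -110647/205031]
step 0: P' = (I − K·H)·P̄ = [473282/205031 528058/205031 97882/205031; 528058/205031 650998/205031 109162/205031; 97882/205031 109162/205031 82262/205031]
step 1: x̄ = F·x = [-8677/205031, -161331/205031, 187362/205031]
step 1: P̄ = F·P·Fᵀ + Q = [888288/205031 -234600/205031 30108/205031; -234600/205031 3274761/205031 -1340775/205031; 30108/205031 -1340775/205031 2070575/205031]
step 1: y = z − H·x̄ = [-675517/205031, 1037717/205031]
step 1: S = H·P̄·Hᵀ + R = [26732891/205031 11944509/205031; 11944509/205031 67243261/205031]
step 1: K = P̄·Hᵀ·S⁻¹ = [-79848762/807163537 -26975382/807163537; 29010342/807163537 153410463/807163537; 804498771/4035817685 -638282114/4035817685]
step 1: x' = x̄ + K·y = [92389081/807163537, 45745110/807163537, -438616525/807163537]
step 1: P' = (I − K·H)·P̄ = [1860496536/807163537 2072688720/807163537 372239040/807163537; 2072688720/807163537 2551026084/807163537 410685120/807163537; 372239040/807163537 410685120/807163537 1564909828/4035817685]
step 2: x̄ = F·x = [-46643971/807163537, -530106745/807163537, 670038658/807163537]
step 2: P̄ = F·P·Fᵀ + Q = [3494799328/807163537 -918228648/807163537 119793108/807163537; -918228648/807163537 64550817533/4035817685 -26562481703/4035817685; 119793108/807163537 -26562481703/4035817685 40908855823/4035817685]
step 2: y = z − H·x̄ = [-2704161471/807163537, 3597629175/807163537]
step 2: S = H·P̄·Hᵀ + R = [525354771763/4035817685 46675116697/807163537; 46675116697/807163537 265315993365/807163537]
step 2: K = P̄·Hᵀ·S⁻¹ = [-1576169051778/15918978578185 -2657185966638/79594892890925; 570323700494/15918978578185 15131404836659/79594892890925; 3173064011711/15918978578185 -12589205468754/79594892890925]
step 2: x' = x̄ + K·y = [1991885437529/15918978578185, 1122983588318/15918978578185, -8638156531493/15918978578185]
step 2: P' = (I − K·H)·P̄ = [183465056542424/79594892890925 204387911881968/79594892890925 36698654942592/79594892890925; 204387911881968/79594892890925 251554498791476/79594892890925 40487070690944/79594892890925; 36698654942592/79594892890925 40487070690944/79594892890925 30861034560036/79594892890925]

step 0: x' = [34019/205031, 25342/205031, -110647/205031], P' = [473282/205031 528058/205031 97882/205031; 528058/205031 650998/205031 109162/205031; 97882/205031 109162/205031 82262/205031]
step 1: x' = [92389081/807163537, 45745110/807163537, -438616525/807163537], P' = [1860496536/807163537 2072688720/807163537 372239040/807163537; 2072688720/807163537 2551026084/807163537 410685120/807163537; 372239040/807163537 410685120/807163537 1564909828/4035817685]
step 2: x' = [1991885437529/15918978578185, 1122983588318/15918978578185, -8638156531493/15918978578185], P' = [183465056542424/79594892890925 204387911881968/79594892890925 36698654942592/79594892890925; 204387911881968/79594892890925 251554498791476/79594892890925 40487070690944/79594892890925; 36698654942592/79594892890925 40487070690944/79594892890925 30861034560036/79594892890925]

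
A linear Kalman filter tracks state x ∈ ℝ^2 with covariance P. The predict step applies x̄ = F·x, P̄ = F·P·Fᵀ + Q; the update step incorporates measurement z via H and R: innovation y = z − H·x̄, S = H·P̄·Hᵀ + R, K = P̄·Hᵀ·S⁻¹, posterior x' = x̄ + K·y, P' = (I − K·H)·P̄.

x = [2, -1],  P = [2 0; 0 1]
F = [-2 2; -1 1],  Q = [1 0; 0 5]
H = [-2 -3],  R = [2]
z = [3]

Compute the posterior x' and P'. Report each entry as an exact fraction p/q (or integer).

x' = [-2, 3/11]
P' = [29/9 -2; -2 16/11]

x̄ = F·x = [-6, -3]
P̄ = F·P·Fᵀ + Q = [13 6; 6 8]
y = z − H·x̄ = [-18]
S = H·P̄·Hᵀ + R = [198]
K = P̄·Hᵀ·S⁻¹ = [-2/9; -2/11]
x' = x̄ + K·y = [-2, 3/11]
P' = (I − K·H)·P̄ = [29/9 -2; -2 16/11]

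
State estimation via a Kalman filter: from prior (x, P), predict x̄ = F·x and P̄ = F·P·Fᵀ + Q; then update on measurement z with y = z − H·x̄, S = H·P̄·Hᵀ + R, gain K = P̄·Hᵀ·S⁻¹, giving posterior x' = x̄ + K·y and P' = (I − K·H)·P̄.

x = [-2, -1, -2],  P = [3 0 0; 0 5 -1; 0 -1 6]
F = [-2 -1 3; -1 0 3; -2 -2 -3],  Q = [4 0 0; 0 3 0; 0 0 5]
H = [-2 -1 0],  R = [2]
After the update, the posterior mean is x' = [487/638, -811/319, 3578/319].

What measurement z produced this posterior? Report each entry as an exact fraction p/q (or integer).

x̄ = F·x = [-1, -4, 12]
P̄ = F·P·Fᵀ + Q = [81 63 -29; 63 60 -42; -29 -42 79]
S = H·P̄·Hᵀ + R = [638]
K = P̄·Hᵀ·S⁻¹ = [-225/638; -93/319; 50/319]
x' − x̄ = [1125/638, 465/319, -250/319] = K·y
y = (KᵀK)⁻¹·Kᵀ·(x' − x̄) = [-5]
z = y + H·x̄ = [-5] + [6] = [1]

z = [1]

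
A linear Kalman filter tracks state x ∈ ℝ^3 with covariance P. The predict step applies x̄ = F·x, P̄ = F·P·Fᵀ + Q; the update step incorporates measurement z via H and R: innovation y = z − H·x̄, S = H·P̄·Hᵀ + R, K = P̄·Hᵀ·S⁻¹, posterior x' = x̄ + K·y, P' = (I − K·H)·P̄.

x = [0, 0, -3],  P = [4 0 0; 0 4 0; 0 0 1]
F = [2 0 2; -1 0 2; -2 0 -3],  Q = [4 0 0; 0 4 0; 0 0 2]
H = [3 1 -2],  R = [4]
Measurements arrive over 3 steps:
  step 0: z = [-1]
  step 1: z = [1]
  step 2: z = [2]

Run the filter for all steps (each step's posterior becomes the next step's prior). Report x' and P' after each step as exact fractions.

step 0: x' = [290/143, -899/143, 155/286], P' = [296/143 -460/143 158/143; -460/143 1712/143 168/143; 158/143 168/143 380/143]
step 1: x' = [32283/36427, -91395/36427, -34525/72854], P' = [68028/36427 -83564/36427 47784/36427; -83564/36427 299984/36427 20056/36427; 47784/36427 20056/36427 96979/36427]
step 2: x' = [9010339/9613481, -17229758/9613481, -9401721/19226962], P' = [16825272/9613481 -18415668/9613481 12742522/9613481; -18415668/9613481 67479696/9613481 4896344/9613481; 12742522/9613481 4896344/9613481 25597680/9613481]

step 0: x̄ = F·x = [-6, -6, 9]
step 0: P̄ = F·P·Fᵀ + Q = [24 -4 -22; -4 12 2; -22 2 27]
step 0: y = z − H·x̄ = [41]
step 0: S = H·P̄·Hᵀ + R = [572]
step 0: K = P̄·Hᵀ·S⁻¹ = [28/143; -1/143; -59/286]
step 0: x' = x̄ + K·y = [290/143, -899/143, 155/286]
step 0: P' = (I − K·H)·P̄ = [296/143 -460/143 158/143; -460/143 1712/143 168/143; 158/143 168/143 380/143]
step 1: x̄ = F·x = [735/143, -135/143, -125/22]
step 1: P̄ = F·P·Fᵀ + Q = [4540/143 1244/143 -388/11; 1244/143 1756/143 -142/11; -388/11 -142/11 522/11]
step 1: y = z − H·x̄ = [-3552/143]
step 1: S = H·P̄·Hᵀ + R = [145708/143]
step 1: K = P̄·Hᵀ·S⁻¹ = [6238/36427; 2295/36427; -15275/72854]
step 1: x' = x̄ + K·y = [32283/36427, -91395/36427, -34525/72854]
step 1: P' = (I − K·H)·P̄ = [68028/36427 -83564/36427 47784/36427; -83564/36427 299984/36427 20056/36427; 47784/36427 20056/36427 96979/36427]
step 2: x̄ = F·x = [30041/36427, -66808/36427, -25557/72854]
step 2: P̄ = F·P·Fᵀ + Q = [1188008/36427 347428/36427 -1331826/36427; 347428/36427 410516/36427 -493602/36427; -1331826/36427 -493602/36427 1791185/36427]
step 2: y = z − H·x̄ = [23982/36427]
step 2: S = H·P̄·Hᵀ + R = [38453924/36427]
step 2: K = P̄·Hᵀ·S⁻¹ = [1643776/9613481; 610001/9613481; -4035725/19226962]
step 2: x' = x̄ + K·y = [9010339/9613481, -17229758/9613481, -9401721/19226962]
step 2: P' = (I − K·H)·P̄ = [16825272/9613481 -18415668/9613481 12742522/9613481; -18415668/9613481 67479696/9613481 4896344/9613481; 12742522/9613481 4896344/9613481 25597680/9613481]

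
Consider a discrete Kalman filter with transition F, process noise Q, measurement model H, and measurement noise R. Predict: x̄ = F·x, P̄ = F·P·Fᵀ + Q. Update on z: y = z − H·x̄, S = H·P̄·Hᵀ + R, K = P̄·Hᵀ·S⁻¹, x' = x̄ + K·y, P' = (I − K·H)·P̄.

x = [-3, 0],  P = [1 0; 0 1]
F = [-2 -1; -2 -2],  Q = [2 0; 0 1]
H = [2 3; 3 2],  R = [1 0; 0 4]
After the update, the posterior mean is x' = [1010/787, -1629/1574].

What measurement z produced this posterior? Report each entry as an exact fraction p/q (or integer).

x̄ = F·x = [6, 6]
P̄ = F·P·Fᵀ + Q = [7 6; 6 9]
S = H·P̄·Hᵀ + R = [182 174; 174 175]
K = P̄·Hᵀ·S⁻¹ = [-71/787 219/787; 561/1574 -117/787]
x' − x̄ = [-3712/787, -11073/1574] = K·y
y = (KᵀK)⁻¹·Kᵀ·(x' − x̄) = [-31, -27]
z = y + H·x̄ = [-31, -27] + [30, 30] = [-1, 3]

z = [-1, 3]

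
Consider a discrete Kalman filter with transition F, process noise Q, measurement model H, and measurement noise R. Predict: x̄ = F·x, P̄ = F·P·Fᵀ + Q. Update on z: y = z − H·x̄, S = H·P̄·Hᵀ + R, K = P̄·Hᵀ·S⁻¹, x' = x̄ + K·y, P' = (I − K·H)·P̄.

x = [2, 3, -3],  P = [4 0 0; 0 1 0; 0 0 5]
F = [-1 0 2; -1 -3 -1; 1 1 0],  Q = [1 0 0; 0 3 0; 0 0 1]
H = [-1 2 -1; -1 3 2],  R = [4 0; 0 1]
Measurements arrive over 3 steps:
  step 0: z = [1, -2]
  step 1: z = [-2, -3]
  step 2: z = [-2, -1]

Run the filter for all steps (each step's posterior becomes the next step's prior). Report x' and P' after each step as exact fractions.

step 0: x̄ = F·x = [-8, -8, 5]
step 0: P̄ = F·P·Fᵀ + Q = [25 -6 -4; -6 21 -7; -4 -7 6]
step 0: y = z − H·x̄ = [14, 4]
step 0: S = H·P̄·Hᵀ + R = [163 166; 166 207]
step 0: K = P̄·Hᵀ·S⁻¹ = [327/1237 -567/1237; 451/1237 -33/1237; -2482/6185 1841/6185]
step 0: x' = x̄ + K·y = [-7586/1237, -3714/1237, 3541/6185]
step 0: P' = (I − K·H)·P̄ = [12799/1237 5778/1237 -2551/1237; 5778/1237 2987/1237 -1608/1237; -2551/1237 -1608/1237 6603/6185]
step 1: x̄ = F·x = [45012/6185, 90099/6185, -11300/1237]
step 1: P̄ = F·P·Fᵀ + Q = [147612/6185 198454/6185 -26895/1237; 198454/6185 323158/6185 -40713/1237; -26895/1237 -40713/1237 28579/1237]
step 1: y = z − H·x̄ = [-204056/6185, -26168/1237]
step 1: S = H·P̄·Hᵀ + R = [1359373/6185 147882/1237; 147882/1237 107639/1237]
step 1: K = P̄·Hᵀ·S⁻¹ = [1716991/4270253 -6581766/29891771; 1883147/4270253 2100340/29891771; -1913410/4270253 7824806/29891771]
step 1: x' = x̄ + K·y = [-39755788/29891771, -43890367/29891771, 3301028/29891771]
step 1: P' = (I − K·H)·P̄ = [157911785/29891771 80472155/29891771 -45043223/29891771; 80472155/29891771 49853291/29891771 -33493689/29891771; -45043223/29891771 -33493689/29891771 31631325/29891771]
step 2: x̄ = F·x = [3565988/2299367, 168125861/29891771, -83646155/29891771]
step 2: P̄ = F·P·Fᵀ + Q = [38038596/2299367 44774689/2299367 -30419828/2299367; 44774689/2299367 919682392/29891771 -550823366/29891771; -30419828/2299367 -550823366/29891771 398601157/29891771]
step 2: y = z − H·x̄ = [-433323575/29891771, -320619200/29891771]
step 2: S = H·P̄·Hᵀ + R = [3775493665/29891771 2149673399/29891771; 2149673399/29891771 1875464597/29891771]
step 2: K = P̄·Hᵀ·S⁻¹ = [33687981455/82287161324 -18395759745/82287161324; 9028007987/20571790331 1447206272/20571790331; -36249220495/82287161324 21374716325/82287161324]
step 2: x' = x̄ + K·y = [-163426496139/82287161324, -30690749354/20571790331, 65954363055/82287161324]
step 2: P' = (I − K·H)·P̄ = [444497947487/82287161324 56592926227/20571790331 -126506463491/82287161324; 56592926227/20571790331 34778578407/20571790331 -23147801361/20571790331; -126506463491/82287161324 -23147801361/20571790331 86320934583/82287161324]

step 0: x' = [-7586/1237, -3714/1237, 3541/6185], P' = [12799/1237 5778/1237 -2551/1237; 5778/1237 2987/1237 -1608/1237; -2551/1237 -1608/1237 6603/6185]
step 1: x' = [-39755788/29891771, -43890367/29891771, 3301028/29891771], P' = [157911785/29891771 80472155/29891771 -45043223/29891771; 80472155/29891771 49853291/29891771 -33493689/29891771; -45043223/29891771 -33493689/29891771 31631325/29891771]
step 2: x' = [-163426496139/82287161324, -30690749354/20571790331, 65954363055/82287161324], P' = [444497947487/82287161324 56592926227/20571790331 -126506463491/82287161324; 56592926227/20571790331 34778578407/20571790331 -23147801361/20571790331; -126506463491/82287161324 -23147801361/20571790331 86320934583/82287161324]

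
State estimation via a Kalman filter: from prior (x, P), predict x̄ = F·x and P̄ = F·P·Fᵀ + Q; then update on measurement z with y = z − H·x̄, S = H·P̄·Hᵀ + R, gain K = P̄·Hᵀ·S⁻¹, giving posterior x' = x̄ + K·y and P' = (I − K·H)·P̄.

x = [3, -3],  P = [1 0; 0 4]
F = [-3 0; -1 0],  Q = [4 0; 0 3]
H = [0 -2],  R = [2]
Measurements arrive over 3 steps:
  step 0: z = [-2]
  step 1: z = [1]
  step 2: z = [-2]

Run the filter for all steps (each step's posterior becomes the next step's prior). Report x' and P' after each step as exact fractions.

step 0: x' = [-19/3, 5/9], P' = [11 1/3; 1/3 4/9]
step 1: x' = [100/29, -23/87], P' = [809/29 33/29; 33/29 14/29]
step 2: x' = [918/607, 564/607], P' = [19417/607 809/607; 809/607 896/1821]

step 0: x̄ = F·x = [-9, -3]
step 0: P̄ = F·P·Fᵀ + Q = [13 3; 3 4]
step 0: y = z − H·x̄ = [-8]
step 0: S = H·P̄·Hᵀ + R = [18]
step 0: K = P̄·Hᵀ·S⁻¹ = [-1/3; -4/9]
step 0: x' = x̄ + K·y = [-19/3, 5/9]
step 0: P' = (I − K·H)·P̄ = [11 1/3; 1/3 4/9]
step 1: x̄ = F·x = [19, 19/3]
step 1: P̄ = F·P·Fᵀ + Q = [103 33; 33 14]
step 1: y = z − H·x̄ = [41/3]
step 1: S = H·P̄·Hᵀ + R = [58]
step 1: K = P̄·Hᵀ·S⁻¹ = [-33/29; -14/29]
step 1: x' = x̄ + K·y = [100/29, -23/87]
step 1: P' = (I − K·H)·P̄ = [809/29 33/29; 33/29 14/29]
step 2: x̄ = F·x = [-300/29, -100/29]
step 2: P̄ = F·P·Fᵀ + Q = [7397/29 2427/29; 2427/29 896/29]
step 2: y = z − H·x̄ = [-258/29]
step 2: S = H·P̄·Hᵀ + R = [3642/29]
step 2: K = P̄·Hᵀ·S⁻¹ = [-809/607; -896/1821]
step 2: x' = x̄ + K·y = [918/607, 564/607]
step 2: P' = (I − K·H)·P̄ = [19417/607 809/607; 809/607 896/1821]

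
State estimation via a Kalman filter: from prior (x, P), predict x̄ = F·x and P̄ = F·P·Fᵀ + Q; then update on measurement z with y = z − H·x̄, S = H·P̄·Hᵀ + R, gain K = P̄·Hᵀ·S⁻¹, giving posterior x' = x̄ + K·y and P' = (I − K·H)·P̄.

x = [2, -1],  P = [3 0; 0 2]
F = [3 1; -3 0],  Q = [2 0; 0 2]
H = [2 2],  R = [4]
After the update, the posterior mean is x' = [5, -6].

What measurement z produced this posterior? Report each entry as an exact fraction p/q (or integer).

z = [-2]

x̄ = F·x = [5, -6]
P̄ = F·P·Fᵀ + Q = [31 -27; -27 29]
S = H·P̄·Hᵀ + R = [28]
K = P̄·Hᵀ·S⁻¹ = [2/7; 1/7]
x' − x̄ = [0, 0] = K·y
y = (KᵀK)⁻¹·Kᵀ·(x' − x̄) = [0]
z = y + H·x̄ = [0] + [-2] = [-2]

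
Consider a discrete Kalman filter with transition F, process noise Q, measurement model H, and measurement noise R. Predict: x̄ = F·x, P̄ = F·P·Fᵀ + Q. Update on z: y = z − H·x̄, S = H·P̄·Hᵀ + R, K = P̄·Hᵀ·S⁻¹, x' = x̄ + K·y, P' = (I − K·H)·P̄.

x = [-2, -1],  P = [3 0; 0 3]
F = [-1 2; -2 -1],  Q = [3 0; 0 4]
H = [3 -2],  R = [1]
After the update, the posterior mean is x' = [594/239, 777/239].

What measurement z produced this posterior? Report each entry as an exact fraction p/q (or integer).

x̄ = F·x = [0, 5]
P̄ = F·P·Fᵀ + Q = [18 0; 0 19]
S = H·P̄·Hᵀ + R = [239]
K = P̄·Hᵀ·S⁻¹ = [54/239; -38/239]
x' − x̄ = [594/239, -418/239] = K·y
y = (KᵀK)⁻¹·Kᵀ·(x' − x̄) = [11]
z = y + H·x̄ = [11] + [-10] = [1]

z = [1]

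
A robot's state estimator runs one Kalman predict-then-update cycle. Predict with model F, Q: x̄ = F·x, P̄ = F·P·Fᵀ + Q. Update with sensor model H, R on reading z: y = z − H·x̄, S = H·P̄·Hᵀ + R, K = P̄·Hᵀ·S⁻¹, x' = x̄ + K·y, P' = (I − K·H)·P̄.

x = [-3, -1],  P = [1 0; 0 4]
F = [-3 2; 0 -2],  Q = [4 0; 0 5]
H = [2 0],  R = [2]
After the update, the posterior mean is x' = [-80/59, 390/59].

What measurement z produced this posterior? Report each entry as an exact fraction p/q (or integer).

z = [-3]

x̄ = F·x = [7, 2]
P̄ = F·P·Fᵀ + Q = [29 -16; -16 21]
S = H·P̄·Hᵀ + R = [118]
K = P̄·Hᵀ·S⁻¹ = [29/59; -16/59]
x' − x̄ = [-493/59, 272/59] = K·y
y = (KᵀK)⁻¹·Kᵀ·(x' − x̄) = [-17]
z = y + H·x̄ = [-17] + [14] = [-3]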